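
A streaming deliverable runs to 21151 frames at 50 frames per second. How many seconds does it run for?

Running time = 21151 / (50) = 423.02 s.

423.02 seconds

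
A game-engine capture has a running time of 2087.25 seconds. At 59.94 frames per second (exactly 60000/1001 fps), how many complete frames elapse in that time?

Frames = 2087.25 × 60000/1001 = 11385000/91 ≈ 125109.8901.
Complete frames: 125109.

125109 frames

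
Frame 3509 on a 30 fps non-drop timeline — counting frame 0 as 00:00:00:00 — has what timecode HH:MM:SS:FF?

3509 ÷ 30 = 116 full seconds, remainder 29 frames.
116 s = 0 h 1 min 56 s.
Timecode: 00:01:56:29.

00:01:56:29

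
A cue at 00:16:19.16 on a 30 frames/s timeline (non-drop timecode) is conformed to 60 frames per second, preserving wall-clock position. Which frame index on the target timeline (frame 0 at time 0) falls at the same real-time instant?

frame 58772

Source frame index: (0×3600 + 16×60 + 19) × 30 + 16 = 29386.
Real time: 29386 / (30) = 14693/15 s.
Target frame: (14693/15) × (60) = 58772.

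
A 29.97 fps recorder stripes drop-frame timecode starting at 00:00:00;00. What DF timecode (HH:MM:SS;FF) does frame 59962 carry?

Ten DF minutes hold 17982 frames, so frame 59962 lies in block 3 (frames 53946–71927) with 6016 frames into that block.
The block's first minute is 1800 frames and the rest 1798 each; 6016 frames reaches minute 3, so 3 × 18 + 3 × 2 = 60 labels have been skipped so far.
Adding those back, label number 59962 + 60 = 60022 at 30 labels/s is 2000 s + 22 f = 0 h 33 min 20 s frame 22, i.e. 00:33:20;22.

00:33:20;22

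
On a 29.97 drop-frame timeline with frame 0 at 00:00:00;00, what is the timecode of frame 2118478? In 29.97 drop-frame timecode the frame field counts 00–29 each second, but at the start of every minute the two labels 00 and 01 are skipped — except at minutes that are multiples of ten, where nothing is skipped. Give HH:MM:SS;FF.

Ten DF minutes hold 17982 frames, so frame 2118478 lies in block 117 (frames 2103894–2121875) with 14584 frames into that block.
The block's first minute is 1800 frames and the rest 1798 each; 14584 frames reaches minute 8, so 117 × 18 + 8 × 2 = 2122 labels have been skipped so far.
Adding those back, label number 2118478 + 2122 = 2120600 at 30 labels/s is 70686 s + 20 f = 19 h 38 min 6 s frame 20, i.e. 19:38:06;20.

19:38:06;20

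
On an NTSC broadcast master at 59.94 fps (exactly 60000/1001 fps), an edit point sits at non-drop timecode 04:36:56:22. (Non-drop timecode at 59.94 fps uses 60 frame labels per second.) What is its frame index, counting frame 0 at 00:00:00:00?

frame 996982

Total seconds to the label: (4 × 3600 + 36 × 60 + 56) = 16616.
Frame index = 16616 × 60 + 22 = 996982.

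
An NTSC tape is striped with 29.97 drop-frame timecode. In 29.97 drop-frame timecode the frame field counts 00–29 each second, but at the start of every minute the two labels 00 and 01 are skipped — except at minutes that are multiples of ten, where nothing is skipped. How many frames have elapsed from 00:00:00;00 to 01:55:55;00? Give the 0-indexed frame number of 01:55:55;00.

208442

As if non-drop at 30 labels/s: (1 × 3600 + 55 × 60 + 55) × 30 + 0 = 208650.
Minute boundaries passed: 115; those not divisible by 10: 115 − 11 = 104; dropped labels = 2 × 104 = 208.
Actual frame index = 208650 − 208 = 208442.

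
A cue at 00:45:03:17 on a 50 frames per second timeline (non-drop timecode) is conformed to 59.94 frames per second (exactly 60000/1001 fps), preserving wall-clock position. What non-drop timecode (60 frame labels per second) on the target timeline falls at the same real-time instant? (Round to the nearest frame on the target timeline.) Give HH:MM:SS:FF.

Source frame index: (0×3600 + 45×60 + 3) × 50 + 17 = 135167.
Real time: 135167 / (50) = 135167/50 s.
Target frame: (135167/50) × (60000/1001) = 162200400/1001 ≈ 162038.362 → 162038.
At 60 labels/s: frame 162038 → 00:45:00:38.

00:45:00:38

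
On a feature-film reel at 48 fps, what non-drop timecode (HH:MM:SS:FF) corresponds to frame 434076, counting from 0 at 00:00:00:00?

434076 ÷ 48 = 9043 full seconds, remainder 12 frames.
9043 s = 2 h 30 min 43 s.
Timecode: 02:30:43:12.

02:30:43:12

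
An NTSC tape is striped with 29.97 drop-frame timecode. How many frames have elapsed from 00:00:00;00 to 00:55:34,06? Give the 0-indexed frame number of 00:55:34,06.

Complete 10-minute blocks: 5, each 17982 frames → 89910.
Remaining 5 whole minutes in the current block: 1800 + 4 × 1798 = 8992 frames.
Within the current minute: 34 × 30 + 6 − 2 = 1024 (labels ;00/;01 skipped at this minute). Total = 89910 + 8992 + 1024 = 99926.

99926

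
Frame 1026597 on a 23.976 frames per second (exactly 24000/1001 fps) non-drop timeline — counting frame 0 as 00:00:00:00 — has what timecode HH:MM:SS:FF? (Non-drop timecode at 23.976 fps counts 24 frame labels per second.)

11:52:54:21

1026597 ÷ 24 = 42774 full seconds, remainder 21 frames.
42774 s = 11 h 52 min 54 s.
Timecode: 11:52:54:21.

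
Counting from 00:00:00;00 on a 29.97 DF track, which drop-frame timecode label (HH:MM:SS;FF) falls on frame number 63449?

00:35:17;03

Ten DF minutes hold 17982 frames, so frame 63449 lies in block 3 (frames 53946–71927) with 9503 frames into that block.
The block's first minute is 1800 frames and the rest 1798 each; 9503 frames reaches minute 5, so 3 × 18 + 5 × 2 = 64 labels have been skipped so far.
Adding those back, label number 63449 + 64 = 63513 at 30 labels/s is 2117 s + 3 f = 0 h 35 min 17 s frame 3, i.e. 00:35:17;03.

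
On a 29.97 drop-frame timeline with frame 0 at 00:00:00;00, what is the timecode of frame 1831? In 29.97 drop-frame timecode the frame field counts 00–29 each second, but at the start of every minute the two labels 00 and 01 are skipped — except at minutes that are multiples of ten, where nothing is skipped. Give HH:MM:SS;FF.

00:01:01;03

Ten DF minutes hold 17982 frames, so frame 1831 lies in block 0 (frames 0–17981) with 1831 frames into that block.
The block's first minute is 1800 frames and the rest 1798 each; 1831 frames reaches minute 1, so 0 × 18 + 1 × 2 = 2 labels have been skipped so far.
Adding those back, label number 1831 + 2 = 1833 at 30 labels/s is 61 s + 3 f = 0 h 1 min 1 s frame 3, i.e. 00:01:01;03.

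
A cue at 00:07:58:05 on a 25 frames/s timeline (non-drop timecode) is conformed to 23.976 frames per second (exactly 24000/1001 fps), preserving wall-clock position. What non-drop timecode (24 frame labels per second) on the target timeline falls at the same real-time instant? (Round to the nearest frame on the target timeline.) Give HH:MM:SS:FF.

00:07:57:17

Source frame index: (0×3600 + 7×60 + 58) × 25 + 5 = 11955.
Real time: 11955 / (25) = 2391/5 s.
Target frame: (2391/5) × (24000/1001) = 11476800/1001 ≈ 11465.335 → 11465.
At 24 labels/s: frame 11465 → 00:07:57:17.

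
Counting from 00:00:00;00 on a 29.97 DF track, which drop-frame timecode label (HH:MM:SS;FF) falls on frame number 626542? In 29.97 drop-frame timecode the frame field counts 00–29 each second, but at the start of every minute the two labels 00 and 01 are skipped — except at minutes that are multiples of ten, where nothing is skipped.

Ten DF minutes hold 17982 frames, so frame 626542 lies in block 34 (frames 611388–629369) with 15154 frames into that block.
The block's first minute is 1800 frames and the rest 1798 each; 15154 frames reaches minute 8, so 34 × 18 + 8 × 2 = 628 labels have been skipped so far.
Adding those back, label number 626542 + 628 = 627170 at 30 labels/s is 20905 s + 20 f = 5 h 48 min 25 s frame 20, i.e. 05:48:25;20.

05:48:25;20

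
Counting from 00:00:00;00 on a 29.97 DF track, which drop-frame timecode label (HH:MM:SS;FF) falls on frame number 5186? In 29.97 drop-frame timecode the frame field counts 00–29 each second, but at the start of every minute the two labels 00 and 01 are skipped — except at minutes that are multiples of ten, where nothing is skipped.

Each 10-minute DF block holds 10 × 60 × 30 − 9 × 2 = 17982 frames. 5186 ÷ 17982 → 0 full blocks, remainder 5186.
Within the partial block the first minute is 1800 frames and each further minute 1798, so 2 further minute boundaries passed. Total skipped labels = 18 × 0 + 2 × 2 = 4.
Non-drop label index = 5186 + 4 = 5190; at 30 labels/s that is 00:02:53:00, i.e. DF 00:02:53;00.

00:02:53;00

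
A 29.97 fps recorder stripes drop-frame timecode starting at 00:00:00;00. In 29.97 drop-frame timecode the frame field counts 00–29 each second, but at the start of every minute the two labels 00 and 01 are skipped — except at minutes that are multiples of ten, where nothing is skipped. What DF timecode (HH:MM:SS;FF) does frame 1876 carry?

Ten DF minutes hold 17982 frames, so frame 1876 lies in block 0 (frames 0–17981) with 1876 frames into that block.
The block's first minute is 1800 frames and the rest 1798 each; 1876 frames reaches minute 1, so 0 × 18 + 1 × 2 = 2 labels have been skipped so far.
Adding those back, label number 1876 + 2 = 1878 at 30 labels/s is 62 s + 18 f = 0 h 1 min 2 s frame 18, i.e. 00:01:02;18.

00:01:02;18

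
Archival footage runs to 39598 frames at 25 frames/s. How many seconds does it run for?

1583.92 seconds

Running time = 39598 / (25) = 1583.92 s.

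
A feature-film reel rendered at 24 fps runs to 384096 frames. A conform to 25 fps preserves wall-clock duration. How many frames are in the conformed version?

Target frames = source frames × (target rate / source rate) = 384096 × (25)/(24) = 384096 × 25/24 = 400100.

400100 frames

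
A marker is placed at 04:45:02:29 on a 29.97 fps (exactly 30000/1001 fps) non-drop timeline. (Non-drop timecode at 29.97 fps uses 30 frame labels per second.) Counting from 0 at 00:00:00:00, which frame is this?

Total seconds to the label: (4 × 3600 + 45 × 60 + 2) = 17102.
Frame index = 17102 × 30 + 29 = 513089.

513089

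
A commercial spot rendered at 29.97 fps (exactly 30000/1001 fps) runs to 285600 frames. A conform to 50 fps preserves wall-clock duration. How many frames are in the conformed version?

Target frames = source frames × (target rate / source rate) = 285600 × (50)/(30000/1001) = 285600 × 1001/600 = 476476.

476476 frames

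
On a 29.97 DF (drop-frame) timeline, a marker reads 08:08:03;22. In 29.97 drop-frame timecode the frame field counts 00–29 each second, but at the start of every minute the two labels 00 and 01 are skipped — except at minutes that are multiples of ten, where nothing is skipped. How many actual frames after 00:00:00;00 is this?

As if non-drop at 30 labels/s: (8 × 3600 + 8 × 60 + 3) × 30 + 22 = 878512.
Minute boundaries passed: 488; those not divisible by 10: 488 − 48 = 440; dropped labels = 2 × 440 = 880.
Actual frame index = 878512 − 880 = 877632.

877632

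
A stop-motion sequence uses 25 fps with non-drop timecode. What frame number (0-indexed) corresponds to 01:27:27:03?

Total seconds to the label: (1 × 3600 + 27 × 60 + 27) = 5247.
Frame index = 5247 × 25 + 3 = 131178.

131178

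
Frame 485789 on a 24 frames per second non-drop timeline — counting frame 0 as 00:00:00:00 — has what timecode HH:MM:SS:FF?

05:37:21:05

485789 ÷ 24 = 20241 full seconds, remainder 5 frames.
20241 s = 5 h 37 min 21 s.
Timecode: 05:37:21:05.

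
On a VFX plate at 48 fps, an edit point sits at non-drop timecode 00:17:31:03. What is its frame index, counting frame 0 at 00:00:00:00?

50451

Total seconds to the label: (0 × 3600 + 17 × 60 + 31) = 1051.
Frame index = 1051 × 48 + 3 = 50451.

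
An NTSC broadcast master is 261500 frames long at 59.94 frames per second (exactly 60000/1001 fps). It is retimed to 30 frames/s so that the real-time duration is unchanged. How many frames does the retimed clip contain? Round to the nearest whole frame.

130881 frames

Frames at target rate = 261500 × (30) / (60000/1001) = 523523/4 ≈ 130880.750.
Nearest whole frame: 130881.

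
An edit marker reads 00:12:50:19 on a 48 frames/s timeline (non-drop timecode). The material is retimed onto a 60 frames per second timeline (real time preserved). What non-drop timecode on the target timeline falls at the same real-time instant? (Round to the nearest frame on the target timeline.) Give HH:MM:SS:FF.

Source frame index: (0×3600 + 12×60 + 50) × 48 + 19 = 36979.
Real time: 36979 / (48) = 36979/48 s.
Target frame: (36979/48) × (60) = 184895/4 ≈ 46223.750 → 46224.
At 60 labels/s: frame 46224 → 00:12:50:24.

00:12:50:24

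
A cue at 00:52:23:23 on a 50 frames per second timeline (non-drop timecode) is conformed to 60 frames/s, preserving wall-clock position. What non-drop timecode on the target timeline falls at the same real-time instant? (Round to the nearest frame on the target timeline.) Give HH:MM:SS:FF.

00:52:23:28

Source frame index: (0×3600 + 52×60 + 23) × 50 + 23 = 157173.
Real time: 157173 / (50) = 157173/50 s.
Target frame: (157173/50) × (60) = 943038/5 ≈ 188607.600 → 188608.
At 60 labels/s: frame 188608 → 00:52:23:28.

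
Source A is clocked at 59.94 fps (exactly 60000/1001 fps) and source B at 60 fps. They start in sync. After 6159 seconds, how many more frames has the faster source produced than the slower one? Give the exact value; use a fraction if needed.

A emits 60000/1001 × 6159 = 369540000/1001 frames; B emits 60 × 6159 = 369540.
Difference = 369540/1001 frames (≈ 369.1708); B is ahead of A.

369540/1001 frames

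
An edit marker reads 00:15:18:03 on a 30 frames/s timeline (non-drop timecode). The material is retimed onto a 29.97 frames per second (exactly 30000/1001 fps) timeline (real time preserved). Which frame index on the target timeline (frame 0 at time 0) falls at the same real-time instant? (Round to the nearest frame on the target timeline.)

frame 27515

Source frame index: (0×3600 + 15×60 + 18) × 30 + 3 = 27543.
Real time: 27543 / (30) = 9181/10 s.
Target frame: (9181/10) × (30000/1001) = 27543000/1001 ≈ 27515.485 → 27515.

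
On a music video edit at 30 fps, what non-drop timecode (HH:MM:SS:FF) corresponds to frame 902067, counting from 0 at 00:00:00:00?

902067 ÷ 30 = 30068 full seconds, remainder 27 frames.
30068 s = 8 h 21 min 8 s.
Timecode: 08:21:08:27.

08:21:08:27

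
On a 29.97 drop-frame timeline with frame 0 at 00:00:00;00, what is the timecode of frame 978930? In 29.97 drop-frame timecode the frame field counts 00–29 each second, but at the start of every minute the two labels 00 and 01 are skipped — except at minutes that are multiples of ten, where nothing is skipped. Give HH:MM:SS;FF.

Ten DF minutes hold 17982 frames, so frame 978930 lies in block 54 (frames 971028–989009) with 7902 frames into that block.
The block's first minute is 1800 frames and the rest 1798 each; 7902 frames reaches minute 4, so 54 × 18 + 4 × 2 = 980 labels have been skipped so far.
Adding those back, label number 978930 + 980 = 979910 at 30 labels/s is 32663 s + 20 f = 9 h 4 min 23 s frame 20, i.e. 09:04:23;20.

09:04:23;20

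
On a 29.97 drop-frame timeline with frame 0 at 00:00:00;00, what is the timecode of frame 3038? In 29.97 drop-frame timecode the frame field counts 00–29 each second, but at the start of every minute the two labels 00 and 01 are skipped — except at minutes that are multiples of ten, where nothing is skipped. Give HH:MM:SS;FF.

00:01:41;10

Each 10-minute DF block holds 10 × 60 × 30 − 9 × 2 = 17982 frames. 3038 ÷ 17982 → 0 full blocks, remainder 3038.
Within the partial block the first minute is 1800 frames and each further minute 1798, so 1 further minute boundary passed. Total skipped labels = 18 × 0 + 2 × 1 = 2.
Non-drop label index = 3038 + 2 = 3040; at 30 labels/s that is 00:01:41:10, i.e. DF 00:01:41;10.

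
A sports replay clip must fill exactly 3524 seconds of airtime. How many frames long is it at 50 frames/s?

Frames = 3524 × 50 = 176200.

176200 frames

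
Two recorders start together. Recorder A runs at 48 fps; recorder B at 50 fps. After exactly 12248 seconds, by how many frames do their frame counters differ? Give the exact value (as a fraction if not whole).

24496 frames

A emits 48 × 12248 = 587904 frames; B emits 50 × 12248 = 612400.
Difference = 24496 frames; B is ahead of A.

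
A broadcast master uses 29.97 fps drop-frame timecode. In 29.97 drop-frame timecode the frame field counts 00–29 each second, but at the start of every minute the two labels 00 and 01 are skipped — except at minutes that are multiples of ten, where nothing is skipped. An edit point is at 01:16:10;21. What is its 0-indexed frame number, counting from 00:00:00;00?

As if non-drop at 30 labels/s: (1 × 3600 + 16 × 60 + 10) × 30 + 21 = 137121.
Minute boundaries passed: 76; those not divisible by 10: 76 − 7 = 69; dropped labels = 2 × 69 = 138.
Actual frame index = 137121 − 138 = 136983.

136983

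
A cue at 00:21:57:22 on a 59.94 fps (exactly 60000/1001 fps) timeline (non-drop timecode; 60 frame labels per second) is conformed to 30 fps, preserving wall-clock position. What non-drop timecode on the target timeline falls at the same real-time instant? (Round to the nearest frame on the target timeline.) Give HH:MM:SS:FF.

Source frame index: (0×3600 + 21×60 + 57) × 60 + 22 = 79042.
Real time: 79042 / (60000/1001) = 39560521/30000 s.
Target frame: (39560521/30000) × (30) = 39560521/1000 ≈ 39560.521 → 39561.
At 30 labels/s: frame 39561 → 00:21:58:21.

00:21:58:21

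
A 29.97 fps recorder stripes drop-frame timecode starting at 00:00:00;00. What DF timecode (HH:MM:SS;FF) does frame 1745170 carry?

Each 10-minute DF block holds 10 × 60 × 30 − 9 × 2 = 17982 frames. 1745170 ÷ 17982 → 97 full blocks, remainder 916.
Within the partial block the first minute is 1800 frames and each further minute 1798, so 0 further minute boundaries passed. Total skipped labels = 18 × 97 + 2 × 0 = 1746.
Non-drop label index = 1745170 + 1746 = 1746916; at 30 labels/s that is 16:10:30:16, i.e. DF 16:10:30;16.

16:10:30;16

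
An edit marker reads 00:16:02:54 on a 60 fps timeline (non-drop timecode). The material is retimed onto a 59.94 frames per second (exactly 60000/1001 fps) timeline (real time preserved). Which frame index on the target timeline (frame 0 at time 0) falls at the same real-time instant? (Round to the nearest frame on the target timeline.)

Source frame index: (0×3600 + 16×60 + 2) × 60 + 54 = 57774.
Real time: 57774 / (60) = 9629/10 s.
Target frame: (9629/10) × (60000/1001) = 57774000/1001 ≈ 57716.284 → 57716.

frame 57716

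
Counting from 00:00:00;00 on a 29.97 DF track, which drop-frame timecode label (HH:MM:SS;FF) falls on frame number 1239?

00:00:41;09

Each 10-minute DF block holds 10 × 60 × 30 − 9 × 2 = 17982 frames. 1239 ÷ 17982 → 0 full blocks, remainder 1239.
Within the partial block the first minute is 1800 frames and each further minute 1798, so 0 further minute boundaries passed. Total skipped labels = 18 × 0 + 2 × 0 = 0.
Non-drop label index = 1239 + 0 = 1239; at 30 labels/s that is 00:00:41:09, i.e. DF 00:00:41;09.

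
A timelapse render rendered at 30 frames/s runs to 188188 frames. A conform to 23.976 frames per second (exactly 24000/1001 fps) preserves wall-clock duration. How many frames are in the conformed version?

Target frames = source frames × (target rate / source rate) = 188188 × (24000/1001)/(30) = 188188 × 800/1001 = 150400.

150400 frames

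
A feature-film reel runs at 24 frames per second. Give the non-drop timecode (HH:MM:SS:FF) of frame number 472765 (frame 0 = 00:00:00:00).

472765 ÷ 24 = 19698 full seconds, remainder 13 frames.
19698 s = 5 h 28 min 18 s.
Timecode: 05:28:18:13.

05:28:18:13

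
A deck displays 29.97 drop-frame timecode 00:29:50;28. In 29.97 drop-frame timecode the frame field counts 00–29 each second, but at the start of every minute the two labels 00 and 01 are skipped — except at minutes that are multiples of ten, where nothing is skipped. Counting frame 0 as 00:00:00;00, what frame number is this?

As if non-drop at 30 labels/s: (0 × 3600 + 29 × 60 + 50) × 30 + 28 = 53728.
Minute boundaries passed: 29; those not divisible by 10: 29 − 2 = 27; dropped labels = 2 × 27 = 54.
Actual frame index = 53728 − 54 = 53674.

53674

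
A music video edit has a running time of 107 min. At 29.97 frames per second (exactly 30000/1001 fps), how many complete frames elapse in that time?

107 min = 6420 s.
Frames = 6420 × 30000/1001 = 192600000/1001 ≈ 192407.5924.
Complete frames: 192407.

192407 frames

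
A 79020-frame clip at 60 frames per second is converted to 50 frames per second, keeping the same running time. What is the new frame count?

Target frames = source frames × (target rate / source rate) = 79020 × (50)/(60) = 79020 × 5/6 = 65850.

65850 frames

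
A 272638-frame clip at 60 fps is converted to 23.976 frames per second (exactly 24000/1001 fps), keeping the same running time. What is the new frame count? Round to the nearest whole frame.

Frames at target rate = 272638 × (24000/1001) / (60) = 109055200/1001 ≈ 108946.254.
Nearest whole frame: 108946.

108946 frames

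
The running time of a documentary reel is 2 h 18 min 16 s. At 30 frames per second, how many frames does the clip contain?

248880 frames

2 h 18 min 16 s = 8296 s.
Frames = 8296 × 30 = 248880.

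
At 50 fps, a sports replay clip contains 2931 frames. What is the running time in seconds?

Running time = 2931 / (50) = 58.62 s.

58.62 seconds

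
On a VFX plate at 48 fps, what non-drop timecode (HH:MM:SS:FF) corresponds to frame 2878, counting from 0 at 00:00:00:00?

2878 ÷ 48 = 59 full seconds, remainder 46 frames.
59 s = 0 h 0 min 59 s.
Timecode: 00:00:59:46.

00:00:59:46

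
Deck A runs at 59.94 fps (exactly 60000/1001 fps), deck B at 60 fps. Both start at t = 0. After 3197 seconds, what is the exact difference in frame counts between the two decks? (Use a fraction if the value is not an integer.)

A emits 60000/1001 × 3197 = 191820000/1001 frames; B emits 60 × 3197 = 191820.
Difference = 191820/1001 frames (≈ 191.6284); B is ahead of A.

191820/1001 frames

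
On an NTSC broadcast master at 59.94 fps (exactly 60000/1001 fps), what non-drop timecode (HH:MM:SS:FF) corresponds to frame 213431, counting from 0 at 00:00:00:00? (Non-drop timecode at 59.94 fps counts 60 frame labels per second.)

213431 ÷ 60 = 3557 full seconds, remainder 11 frames.
3557 s = 0 h 59 min 17 s.
Timecode: 00:59:17:11.

00:59:17:11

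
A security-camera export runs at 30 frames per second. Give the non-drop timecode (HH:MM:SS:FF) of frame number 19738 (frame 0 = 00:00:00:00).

19738 ÷ 30 = 657 full seconds, remainder 28 frames.
657 s = 0 h 10 min 57 s.
Timecode: 00:10:57:28.

00:10:57:28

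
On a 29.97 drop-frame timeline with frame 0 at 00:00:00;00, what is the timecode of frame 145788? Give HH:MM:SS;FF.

Ten DF minutes hold 17982 frames, so frame 145788 lies in block 8 (frames 143856–161837) with 1932 frames into that block.
The block's first minute is 1800 frames and the rest 1798 each; 1932 frames reaches minute 1, so 8 × 18 + 1 × 2 = 146 labels have been skipped so far.
Adding those back, label number 145788 + 146 = 145934 at 30 labels/s is 4864 s + 14 f = 1 h 21 min 4 s frame 14, i.e. 01:21:04;14.

01:21:04;14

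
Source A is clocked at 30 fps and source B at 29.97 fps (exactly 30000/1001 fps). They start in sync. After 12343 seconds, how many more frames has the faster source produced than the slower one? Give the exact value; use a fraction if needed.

A emits 30 × 12343 = 370290 frames; B emits 30000/1001 × 12343 = 370290000/1001.
Difference = 370290/1001 frames (≈ 369.9201); B is behind A.

370290/1001 frames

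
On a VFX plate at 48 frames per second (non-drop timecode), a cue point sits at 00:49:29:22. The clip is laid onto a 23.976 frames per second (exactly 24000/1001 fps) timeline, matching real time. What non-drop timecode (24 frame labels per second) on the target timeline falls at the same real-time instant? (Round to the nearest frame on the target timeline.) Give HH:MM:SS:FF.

Source frame index: (0×3600 + 49×60 + 29) × 48 + 22 = 142534.
Real time: 142534 / (48) = 71267/24 s.
Target frame: (71267/24) × (24000/1001) = 10181000/143 ≈ 71195.804 → 71196.
At 24 labels/s: frame 71196 → 00:49:26:12.

00:49:26:12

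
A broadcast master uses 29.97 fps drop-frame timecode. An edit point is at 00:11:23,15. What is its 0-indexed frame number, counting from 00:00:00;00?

20485

As if non-drop at 30 labels/s: (0 × 3600 + 11 × 60 + 23) × 30 + 15 = 20505.
Minute boundaries passed: 11; those not divisible by 10: 11 − 1 = 10; dropped labels = 2 × 10 = 20.
Actual frame index = 20505 − 20 = 20485.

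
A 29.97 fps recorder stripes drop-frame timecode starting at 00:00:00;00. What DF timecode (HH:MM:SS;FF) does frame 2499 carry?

00:01:23;11

Ten DF minutes hold 17982 frames, so frame 2499 lies in block 0 (frames 0–17981) with 2499 frames into that block.
The block's first minute is 1800 frames and the rest 1798 each; 2499 frames reaches minute 1, so 0 × 18 + 1 × 2 = 2 labels have been skipped so far.
Adding those back, label number 2499 + 2 = 2501 at 30 labels/s is 83 s + 11 f = 0 h 1 min 23 s frame 11, i.e. 00:01:23;11.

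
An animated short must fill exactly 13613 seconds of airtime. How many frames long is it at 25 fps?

Frames = 13613 × 25 = 340325.

340325 frames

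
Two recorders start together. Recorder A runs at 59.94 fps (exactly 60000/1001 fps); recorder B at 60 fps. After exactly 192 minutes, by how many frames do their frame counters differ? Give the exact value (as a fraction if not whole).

691200/1001 frames

192 min = 11520 s.
A emits 60000/1001 × 11520 = 691200000/1001 frames; B emits 60 × 11520 = 691200.
Difference = 691200/1001 frames (≈ 690.5095); B is ahead of A.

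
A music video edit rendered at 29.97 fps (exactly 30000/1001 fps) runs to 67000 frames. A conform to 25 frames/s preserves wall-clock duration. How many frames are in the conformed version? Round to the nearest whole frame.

Frames at target rate = 67000 × (25) / (30000/1001) = 335335/6 ≈ 55889.167.
Nearest whole frame: 55889.

55889 frames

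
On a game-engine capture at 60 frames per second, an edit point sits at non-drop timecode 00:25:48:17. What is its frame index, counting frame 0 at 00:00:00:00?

Total seconds to the label: (0 × 3600 + 25 × 60 + 48) = 1548.
Frame index = 1548 × 60 + 17 = 92897.

92897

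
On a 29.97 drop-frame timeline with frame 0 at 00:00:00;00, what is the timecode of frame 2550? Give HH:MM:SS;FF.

Ten DF minutes hold 17982 frames, so frame 2550 lies in block 0 (frames 0–17981) with 2550 frames into that block.
The block's first minute is 1800 frames and the rest 1798 each; 2550 frames reaches minute 1, so 0 × 18 + 1 × 2 = 2 labels have been skipped so far.
Adding those back, label number 2550 + 2 = 2552 at 30 labels/s is 85 s + 2 f = 0 h 1 min 25 s frame 2, i.e. 00:01:25;02.

00:01:25;02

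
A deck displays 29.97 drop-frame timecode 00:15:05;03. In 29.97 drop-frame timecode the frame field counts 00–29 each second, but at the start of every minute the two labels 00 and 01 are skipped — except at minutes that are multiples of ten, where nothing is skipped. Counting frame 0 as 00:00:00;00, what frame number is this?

Complete 10-minute blocks: 1, each 17982 frames → 17982.
Remaining 5 whole minutes in the current block: 1800 + 4 × 1798 = 8992 frames.
Within the current minute: 5 × 30 + 3 − 2 = 151 (labels ;00/;01 skipped at this minute). Total = 17982 + 8992 + 151 = 27125.

27125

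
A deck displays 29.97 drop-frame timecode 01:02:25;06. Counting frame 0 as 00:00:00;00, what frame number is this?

As if non-drop at 30 labels/s: (1 × 3600 + 2 × 60 + 25) × 30 + 6 = 112356.
Minute boundaries passed: 62; those not divisible by 10: 62 − 6 = 56; dropped labels = 2 × 56 = 112.
Actual frame index = 112356 − 112 = 112244.

112244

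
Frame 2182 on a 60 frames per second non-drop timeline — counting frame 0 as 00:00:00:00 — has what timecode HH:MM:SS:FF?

2182 ÷ 60 = 36 full seconds, remainder 22 frames.
36 s = 0 h 0 min 36 s.
Timecode: 00:00:36:22.

00:00:36:22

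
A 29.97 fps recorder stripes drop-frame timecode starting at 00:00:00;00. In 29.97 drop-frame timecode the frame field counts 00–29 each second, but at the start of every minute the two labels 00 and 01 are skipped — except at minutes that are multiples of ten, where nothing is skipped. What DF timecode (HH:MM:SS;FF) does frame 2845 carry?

00:01:34;27

Each 10-minute DF block holds 10 × 60 × 30 − 9 × 2 = 17982 frames. 2845 ÷ 17982 → 0 full blocks, remainder 2845.
Within the partial block the first minute is 1800 frames and each further minute 1798, so 1 further minute boundary passed. Total skipped labels = 18 × 0 + 2 × 1 = 2.
Non-drop label index = 2845 + 2 = 2847; at 30 labels/s that is 00:01:34:27, i.e. DF 00:01:34;27.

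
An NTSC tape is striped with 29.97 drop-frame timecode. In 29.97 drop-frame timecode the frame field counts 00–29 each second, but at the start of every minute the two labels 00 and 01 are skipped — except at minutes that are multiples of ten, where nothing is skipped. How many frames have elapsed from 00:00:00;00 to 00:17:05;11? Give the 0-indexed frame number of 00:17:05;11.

30729

As if non-drop at 30 labels/s: (0 × 3600 + 17 × 60 + 5) × 30 + 11 = 30761.
Minute boundaries passed: 17; those not divisible by 10: 17 − 1 = 16; dropped labels = 2 × 16 = 32.
Actual frame index = 30761 − 32 = 30729.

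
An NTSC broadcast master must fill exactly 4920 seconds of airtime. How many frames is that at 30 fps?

Frames = 4920 × 30 = 147600.

147600 frames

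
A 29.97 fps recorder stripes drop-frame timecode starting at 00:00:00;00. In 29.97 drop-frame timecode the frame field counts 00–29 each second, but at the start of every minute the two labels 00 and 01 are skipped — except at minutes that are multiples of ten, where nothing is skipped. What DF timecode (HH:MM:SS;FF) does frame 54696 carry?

Ten DF minutes hold 17982 frames, so frame 54696 lies in block 3 (frames 53946–71927) with 750 frames into that block.
The block's first minute is 1800 frames and the rest 1798 each; 750 frames reaches minute 0, so 3 × 18 + 0 × 2 = 54 labels have been skipped so far.
Adding those back, label number 54696 + 54 = 54750 at 30 labels/s is 1825 s + 0 f = 0 h 30 min 25 s frame 0, i.e. 00:30:25;00.

00:30:25;00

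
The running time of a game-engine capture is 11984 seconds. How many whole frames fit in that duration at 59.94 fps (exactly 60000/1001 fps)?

718321 frames

Frames = 11984 × 60000/1001 = 102720000/143 ≈ 718321.6783.
Complete frames: 718321.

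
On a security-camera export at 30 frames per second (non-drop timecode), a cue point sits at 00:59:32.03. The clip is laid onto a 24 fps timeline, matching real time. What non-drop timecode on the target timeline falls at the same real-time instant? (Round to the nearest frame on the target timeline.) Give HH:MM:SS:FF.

00:59:32:02

Source frame index: (0×3600 + 59×60 + 32) × 30 + 3 = 107163.
Real time: 107163 / (30) = 35721/10 s.
Target frame: (35721/10) × (24) = 428652/5 ≈ 85730.400 → 85730.
At 24 labels/s: frame 85730 → 00:59:32:02.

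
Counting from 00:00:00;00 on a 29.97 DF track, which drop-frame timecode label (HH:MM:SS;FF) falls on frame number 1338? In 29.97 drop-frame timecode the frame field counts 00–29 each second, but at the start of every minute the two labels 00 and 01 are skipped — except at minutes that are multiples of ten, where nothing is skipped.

Ten DF minutes hold 17982 frames, so frame 1338 lies in block 0 (frames 0–17981) with 1338 frames into that block.
The block's first minute is 1800 frames and the rest 1798 each; 1338 frames reaches minute 0, so 0 × 18 + 0 × 2 = 0 labels have been skipped so far.
Adding those back, label number 1338 + 0 = 1338 at 30 labels/s is 44 s + 18 f = 0 h 0 min 44 s frame 18, i.e. 00:00:44;18.

00:00:44;18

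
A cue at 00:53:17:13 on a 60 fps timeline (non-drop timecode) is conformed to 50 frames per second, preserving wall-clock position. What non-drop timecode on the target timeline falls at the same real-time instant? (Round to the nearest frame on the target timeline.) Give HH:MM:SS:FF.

Source frame index: (0×3600 + 53×60 + 17) × 60 + 13 = 191833.
Real time: 191833 / (60) = 191833/60 s.
Target frame: (191833/60) × (50) = 959165/6 ≈ 159860.833 → 159861.
At 50 labels/s: frame 159861 → 00:53:17:11.

00:53:17:11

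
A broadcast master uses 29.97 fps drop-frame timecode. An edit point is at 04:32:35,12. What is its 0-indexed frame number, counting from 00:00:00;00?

As if non-drop at 30 labels/s: (4 × 3600 + 32 × 60 + 35) × 30 + 12 = 490662.
Minute boundaries passed: 272; those not divisible by 10: 272 − 27 = 245; dropped labels = 2 × 245 = 490.
Actual frame index = 490662 − 490 = 490172.

490172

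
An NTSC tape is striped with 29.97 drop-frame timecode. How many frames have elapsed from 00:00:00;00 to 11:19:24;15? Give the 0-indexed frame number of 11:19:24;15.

1221711

As if non-drop at 30 labels/s: (11 × 3600 + 19 × 60 + 24) × 30 + 15 = 1222935.
Minute boundaries passed: 679; those not divisible by 10: 679 − 67 = 612; dropped labels = 2 × 612 = 1224.
Actual frame index = 1222935 − 1224 = 1221711.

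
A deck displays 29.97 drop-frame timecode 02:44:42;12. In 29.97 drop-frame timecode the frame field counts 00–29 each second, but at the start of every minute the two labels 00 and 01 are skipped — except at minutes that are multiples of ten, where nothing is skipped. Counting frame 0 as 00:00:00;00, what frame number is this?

As if non-drop at 30 labels/s: (2 × 3600 + 44 × 60 + 42) × 30 + 12 = 296472.
Minute boundaries passed: 164; those not divisible by 10: 164 − 16 = 148; dropped labels = 2 × 148 = 296.
Actual frame index = 296472 − 296 = 296176.

296176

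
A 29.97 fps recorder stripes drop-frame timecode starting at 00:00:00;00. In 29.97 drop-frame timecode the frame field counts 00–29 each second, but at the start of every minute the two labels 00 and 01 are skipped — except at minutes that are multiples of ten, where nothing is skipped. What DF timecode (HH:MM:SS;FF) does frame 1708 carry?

00:00:56;28

Each 10-minute DF block holds 10 × 60 × 30 − 9 × 2 = 17982 frames. 1708 ÷ 17982 → 0 full blocks, remainder 1708.
Within the partial block the first minute is 1800 frames and each further minute 1798, so 0 further minute boundaries passed. Total skipped labels = 18 × 0 + 2 × 0 = 0.
Non-drop label index = 1708 + 0 = 1708; at 30 labels/s that is 00:00:56:28, i.e. DF 00:00:56;28.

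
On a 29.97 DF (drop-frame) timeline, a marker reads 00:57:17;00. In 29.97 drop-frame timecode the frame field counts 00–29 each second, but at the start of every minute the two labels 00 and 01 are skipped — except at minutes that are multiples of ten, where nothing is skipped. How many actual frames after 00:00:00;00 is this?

103006

Complete 10-minute blocks: 5, each 17982 frames → 89910.
Remaining 7 whole minutes in the current block: 1800 + 6 × 1798 = 12588 frames.
Within the current minute: 17 × 30 + 0 − 2 = 508 (labels ;00/;01 skipped at this minute). Total = 89910 + 12588 + 508 = 103006.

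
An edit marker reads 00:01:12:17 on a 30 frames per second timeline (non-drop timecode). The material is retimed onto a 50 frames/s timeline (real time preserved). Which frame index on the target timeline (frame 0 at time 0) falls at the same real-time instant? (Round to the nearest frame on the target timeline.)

frame 3628

Source frame index: (0×3600 + 1×60 + 12) × 30 + 17 = 2177.
Real time: 2177 / (30) = 2177/30 s.
Target frame: (2177/30) × (50) = 10885/3 ≈ 3628.333 → 3628.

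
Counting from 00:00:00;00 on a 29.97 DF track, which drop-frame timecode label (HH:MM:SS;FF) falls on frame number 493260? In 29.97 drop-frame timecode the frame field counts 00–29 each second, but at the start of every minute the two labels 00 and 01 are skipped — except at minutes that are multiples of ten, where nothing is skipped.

04:34:18;14

Ten DF minutes hold 17982 frames, so frame 493260 lies in block 27 (frames 485514–503495) with 7746 frames into that block.
The block's first minute is 1800 frames and the rest 1798 each; 7746 frames reaches minute 4, so 27 × 18 + 4 × 2 = 494 labels have been skipped so far.
Adding those back, label number 493260 + 494 = 493754 at 30 labels/s is 16458 s + 14 f = 4 h 34 min 18 s frame 14, i.e. 04:34:18;14.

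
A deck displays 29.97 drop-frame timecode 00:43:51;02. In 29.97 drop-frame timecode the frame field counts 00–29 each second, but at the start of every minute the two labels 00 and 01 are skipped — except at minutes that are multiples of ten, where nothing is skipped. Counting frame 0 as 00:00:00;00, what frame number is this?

78854

Complete 10-minute blocks: 4, each 17982 frames → 71928.
Remaining 3 whole minutes in the current block: 1800 + 2 × 1798 = 5396 frames.
Within the current minute: 51 × 30 + 2 − 2 = 1530 (labels ;00/;01 skipped at this minute). Total = 71928 + 5396 + 1530 = 78854.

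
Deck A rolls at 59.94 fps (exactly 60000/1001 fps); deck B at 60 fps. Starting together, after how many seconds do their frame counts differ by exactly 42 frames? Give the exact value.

The gap grows by |60 − 60000/1001| = 60/1001 frames per second.
Time for a 42-frame gap: 42 ÷ (60/1001) = 700.7 s.

700.7 seconds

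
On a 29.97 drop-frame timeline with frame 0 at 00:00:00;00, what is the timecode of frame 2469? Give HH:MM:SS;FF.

Ten DF minutes hold 17982 frames, so frame 2469 lies in block 0 (frames 0–17981) with 2469 frames into that block.
The block's first minute is 1800 frames and the rest 1798 each; 2469 frames reaches minute 1, so 0 × 18 + 1 × 2 = 2 labels have been skipped so far.
Adding those back, label number 2469 + 2 = 2471 at 30 labels/s is 82 s + 11 f = 0 h 1 min 22 s frame 11, i.e. 00:01:22;11.

00:01:22;11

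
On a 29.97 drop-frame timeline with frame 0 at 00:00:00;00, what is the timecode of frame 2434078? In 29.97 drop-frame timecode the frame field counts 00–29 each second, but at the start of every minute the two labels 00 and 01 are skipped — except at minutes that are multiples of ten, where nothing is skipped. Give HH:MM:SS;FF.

22:33:37;04

Each 10-minute DF block holds 10 × 60 × 30 − 9 × 2 = 17982 frames. 2434078 ÷ 17982 → 135 full blocks, remainder 6508.
Within the partial block the first minute is 1800 frames and each further minute 1798, so 3 further minute boundaries passed. Total skipped labels = 18 × 135 + 2 × 3 = 2436.
Non-drop label index = 2434078 + 2436 = 2436514; at 30 labels/s that is 22:33:37:04, i.e. DF 22:33:37;04.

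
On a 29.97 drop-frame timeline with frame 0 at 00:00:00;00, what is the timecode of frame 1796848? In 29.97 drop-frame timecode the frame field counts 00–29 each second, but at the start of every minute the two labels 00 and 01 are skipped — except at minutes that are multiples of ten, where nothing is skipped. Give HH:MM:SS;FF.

16:39:14;28

Ten DF minutes hold 17982 frames, so frame 1796848 lies in block 99 (frames 1780218–1798199) with 16630 frames into that block.
The block's first minute is 1800 frames and the rest 1798 each; 16630 frames reaches minute 9, so 99 × 18 + 9 × 2 = 1800 labels have been skipped so far.
Adding those back, label number 1796848 + 1800 = 1798648 at 30 labels/s is 59954 s + 28 f = 16 h 39 min 14 s frame 28, i.e. 16:39:14;28.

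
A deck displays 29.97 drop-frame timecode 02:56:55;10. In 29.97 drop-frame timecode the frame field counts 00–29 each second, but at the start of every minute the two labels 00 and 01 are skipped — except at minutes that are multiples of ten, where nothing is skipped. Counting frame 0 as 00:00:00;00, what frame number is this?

318142

As if non-drop at 30 labels/s: (2 × 3600 + 56 × 60 + 55) × 30 + 10 = 318460.
Minute boundaries passed: 176; those not divisible by 10: 176 − 17 = 159; dropped labels = 2 × 159 = 318.
Actual frame index = 318460 − 318 = 318142.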